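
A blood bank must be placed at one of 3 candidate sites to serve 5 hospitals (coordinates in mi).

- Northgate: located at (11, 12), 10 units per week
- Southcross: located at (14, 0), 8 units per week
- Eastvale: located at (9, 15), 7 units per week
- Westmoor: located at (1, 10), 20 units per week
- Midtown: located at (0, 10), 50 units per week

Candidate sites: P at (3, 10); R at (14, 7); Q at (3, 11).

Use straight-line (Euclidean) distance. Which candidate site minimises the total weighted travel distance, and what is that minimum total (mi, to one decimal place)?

P, total 446.1 mi

Total weighted distance at each candidate:
  P (3, 10): total = 446.1
  R (14, 7): total = 1163.1
  Q (3, 11): total = 458.4
Minimum is at P with total 446.1 mi.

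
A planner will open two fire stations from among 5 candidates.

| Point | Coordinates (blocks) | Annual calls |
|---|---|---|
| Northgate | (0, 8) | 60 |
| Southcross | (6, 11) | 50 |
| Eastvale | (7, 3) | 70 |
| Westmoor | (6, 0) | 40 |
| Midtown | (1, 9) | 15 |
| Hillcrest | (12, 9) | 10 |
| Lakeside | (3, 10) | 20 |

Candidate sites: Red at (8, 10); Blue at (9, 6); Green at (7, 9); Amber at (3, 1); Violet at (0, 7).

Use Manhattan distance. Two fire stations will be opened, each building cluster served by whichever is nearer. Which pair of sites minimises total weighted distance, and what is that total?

Evaluate every pair (each demand assigned to the nearer of the two):
  {Green, Violet}: total = 1225
  {Blue, Violet}: total = 1395
  {Red, Violet}: total = 1445
  {Amber, Violet}: total = 1445
  {Green, Amber}: total = 1450
  {Blue, Green}: total = 1580
  {Red, Amber}: total = 1600
  {Red, Green}: total = 1690
  {Red, Blue}: total = 1730
  {Blue, Amber}: total = 1900
Best pair: {Green, Violet} with total 1225.

{Green, Violet}, total 1225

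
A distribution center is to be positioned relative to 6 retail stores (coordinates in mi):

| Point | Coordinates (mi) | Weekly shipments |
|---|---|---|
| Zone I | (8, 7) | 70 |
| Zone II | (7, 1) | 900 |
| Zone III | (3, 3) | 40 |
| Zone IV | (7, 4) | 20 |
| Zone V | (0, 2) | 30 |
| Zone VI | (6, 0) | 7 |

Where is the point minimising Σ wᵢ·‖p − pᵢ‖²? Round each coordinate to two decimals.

(6.71, 1.55)

The minimiser of Σwᵢ‖p−pᵢ‖² is the weighted centroid p* = (Σwᵢpᵢ)/(Σwᵢ).
Σwᵢ = 1067.
Σwᵢxᵢ = 70·8 + 900·7 + 40·3 + 20·7 + 30·0 + 7·6 = 7162.
Σwᵢyᵢ = 70·7 + 900·1 + 40·3 + 20·4 + 30·2 + 7·0 = 1650.
x* = 7162/1067 = 6.71, y* = 1650/1067 = 1.55.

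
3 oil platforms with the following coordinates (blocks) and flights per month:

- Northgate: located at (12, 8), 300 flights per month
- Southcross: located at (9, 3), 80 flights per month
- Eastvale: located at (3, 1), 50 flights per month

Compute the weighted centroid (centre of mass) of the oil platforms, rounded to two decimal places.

(10.40, 6.26)

The minimiser of Σwᵢ‖p−pᵢ‖² is the weighted centroid p* = (Σwᵢpᵢ)/(Σwᵢ).
Σwᵢ = 430.
Σwᵢxᵢ = 300·12 + 80·9 + 50·3 = 4470.
Σwᵢyᵢ = 300·8 + 80·3 + 50·1 = 2690.
x* = 4470/430 = 10.40, y* = 2690/430 = 6.26.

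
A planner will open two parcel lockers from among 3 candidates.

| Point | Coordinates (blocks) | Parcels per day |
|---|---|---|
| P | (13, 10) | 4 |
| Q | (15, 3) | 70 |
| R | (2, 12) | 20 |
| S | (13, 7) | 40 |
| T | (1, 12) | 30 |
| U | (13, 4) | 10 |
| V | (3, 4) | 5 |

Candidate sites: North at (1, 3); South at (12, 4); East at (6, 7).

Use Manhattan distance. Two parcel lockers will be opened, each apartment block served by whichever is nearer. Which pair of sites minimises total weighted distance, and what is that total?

{North, South}, total 963

Evaluate every pair (each demand assigned to the nearer of the two):
  {North, South}: total = 963
  {South, East}: total = 988
  {North, East}: total = 1795
Best pair: {North, South} with total 963.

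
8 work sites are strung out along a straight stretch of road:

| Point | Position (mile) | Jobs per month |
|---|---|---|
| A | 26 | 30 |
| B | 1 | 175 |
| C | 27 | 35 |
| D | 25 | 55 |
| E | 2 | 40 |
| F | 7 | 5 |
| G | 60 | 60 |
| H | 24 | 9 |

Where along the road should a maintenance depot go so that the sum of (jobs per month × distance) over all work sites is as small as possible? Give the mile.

x = 2

For a sum of weighted absolute distances on a line, the optimum is the weighted median (not the mean). Total weight W = 409; half-weight = 204.5.
Sort by position and accumulate weight:
  mile 1 (B, w=175) → cum 175
  mile 2 (E, w=40) → cum 215  ≥ 204.5 → median here
  mile 7 (F, w=5) → cum 220
  mile 24 (H, w=9) → cum 229
  mile 25 (D, w=55) → cum 284
  mile 26 (A, w=30) → cum 314
  mile 27 (C, w=35) → cum 349
  mile 60 (G, w=60) → cum 409
Optimal location: mile 2.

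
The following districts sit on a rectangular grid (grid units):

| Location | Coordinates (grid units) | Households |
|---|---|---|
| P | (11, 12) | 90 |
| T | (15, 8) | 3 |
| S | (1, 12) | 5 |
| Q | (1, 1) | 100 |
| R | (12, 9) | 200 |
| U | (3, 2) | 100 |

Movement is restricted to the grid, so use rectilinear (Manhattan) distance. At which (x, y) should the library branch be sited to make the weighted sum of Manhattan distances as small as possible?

Manhattan distance separates: Σwᵢ(|x−xᵢ|+|y−yᵢ|) = Σwᵢ|x−xᵢ| + Σwᵢ|y−yᵢ|, so x and y are optimised independently as 1-D weighted medians.
Total weight W = 498; half = 249.
x-coordinate, sorted with cumulative weight:
  x=1 (S, w=5) cum 5
  x=1 (Q, w=100) cum 105
  x=3 (U, w=100) cum 205
  x=11 (P, w=90) cum 295  ← median
  x=12 (R, w=200) cum 495
  x=15 (T, w=3) cum 498
⇒ x* = 11
y-coordinate, sorted with cumulative weight:
  y=1 (Q, w=100) cum 100
  y=2 (U, w=100) cum 200
  y=8 (T, w=3) cum 203
  y=9 (R, w=200) cum 403  ← median
  y=12 (P, w=90) cum 493
  y=12 (S, w=5) cum 498
⇒ y* = 9

(11, 9)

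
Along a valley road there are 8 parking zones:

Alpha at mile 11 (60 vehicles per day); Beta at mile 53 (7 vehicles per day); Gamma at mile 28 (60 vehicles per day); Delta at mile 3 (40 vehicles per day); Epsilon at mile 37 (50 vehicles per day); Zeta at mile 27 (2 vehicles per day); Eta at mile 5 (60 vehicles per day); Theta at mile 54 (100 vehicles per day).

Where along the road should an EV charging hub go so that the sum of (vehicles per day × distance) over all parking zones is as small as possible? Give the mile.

For a sum of weighted absolute distances on a line, the optimum is the weighted median (not the mean). Total weight W = 379; half-weight = 189.5.
Sort by position and accumulate weight:
  mile 3 (Delta, w=40) → cum 40
  mile 5 (Eta, w=60) → cum 100
  mile 11 (Alpha, w=60) → cum 160
  mile 27 (Zeta, w=2) → cum 162
  mile 28 (Gamma, w=60) → cum 222  ≥ 189.5 → median here
  mile 37 (Epsilon, w=50) → cum 272
  mile 53 (Beta, w=7) → cum 279
  mile 54 (Theta, w=100) → cum 379
Optimal location: mile 28.

x = 28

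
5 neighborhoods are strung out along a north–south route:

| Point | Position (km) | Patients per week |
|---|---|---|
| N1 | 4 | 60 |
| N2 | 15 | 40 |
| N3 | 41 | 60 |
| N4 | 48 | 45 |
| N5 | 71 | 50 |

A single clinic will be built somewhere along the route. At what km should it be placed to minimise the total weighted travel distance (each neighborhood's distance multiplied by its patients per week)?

x = 41

For a sum of weighted absolute distances on a line, the optimum is the weighted median (not the mean). Total weight W = 255; half-weight = 127.5.
Sort by position and accumulate weight:
  km 4 (N1, w=60) → cum 60
  km 15 (N2, w=40) → cum 100
  km 41 (N3, w=60) → cum 160  ≥ 127.5 → median here
  km 48 (N4, w=45) → cum 205
  km 71 (N5, w=50) → cum 255
Optimal location: km 41.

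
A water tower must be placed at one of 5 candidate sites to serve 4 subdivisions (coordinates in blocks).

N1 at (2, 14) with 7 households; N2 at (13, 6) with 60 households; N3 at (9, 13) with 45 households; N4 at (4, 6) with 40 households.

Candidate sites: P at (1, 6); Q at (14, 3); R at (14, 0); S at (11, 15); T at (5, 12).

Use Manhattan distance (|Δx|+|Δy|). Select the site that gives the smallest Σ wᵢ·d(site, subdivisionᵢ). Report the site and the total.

T, total 1380 blocks

Total weighted distance at each candidate:
  P (1, 6): total = 1578
  Q (14, 3): total = 1596
  R (14, 0): total = 2052
  S (11, 15): total = 1550
  T (5, 12): total = 1380
Minimum is at T with total 1380 blocks.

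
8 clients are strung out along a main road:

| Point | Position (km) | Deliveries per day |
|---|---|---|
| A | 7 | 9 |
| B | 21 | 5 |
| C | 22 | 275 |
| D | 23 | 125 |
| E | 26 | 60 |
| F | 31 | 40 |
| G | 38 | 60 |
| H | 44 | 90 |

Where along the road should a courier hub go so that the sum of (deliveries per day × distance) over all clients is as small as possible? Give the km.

x = 23

For a sum of weighted absolute distances on a line, the optimum is the weighted median (not the mean). Total weight W = 664; half-weight = 332.
Sort by position and accumulate weight:
  km 7 (A, w=9) → cum 9
  km 21 (B, w=5) → cum 14
  km 22 (C, w=275) → cum 289
  km 23 (D, w=125) → cum 414  ≥ 332 → median here
  km 26 (E, w=60) → cum 474
  km 31 (F, w=40) → cum 514
  km 38 (G, w=60) → cum 574
  km 44 (H, w=90) → cum 664
Optimal location: km 23.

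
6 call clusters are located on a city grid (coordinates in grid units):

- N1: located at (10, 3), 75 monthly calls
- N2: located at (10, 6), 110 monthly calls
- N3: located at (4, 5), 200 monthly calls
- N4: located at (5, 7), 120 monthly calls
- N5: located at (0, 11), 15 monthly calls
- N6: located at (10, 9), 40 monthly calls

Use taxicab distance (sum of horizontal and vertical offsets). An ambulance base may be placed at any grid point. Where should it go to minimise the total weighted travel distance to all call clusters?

(5, 6)

Manhattan distance separates: Σwᵢ(|x−xᵢ|+|y−yᵢ|) = Σwᵢ|x−xᵢ| + Σwᵢ|y−yᵢ|, so x and y are optimised independently as 1-D weighted medians.
Total weight W = 560; half = 280.
x-coordinate, sorted with cumulative weight:
  x=0 (N5, w=15) cum 15
  x=4 (N3, w=200) cum 215
  x=5 (N4, w=120) cum 335  ← median
  x=10 (N1, w=75) cum 410
  x=10 (N2, w=110) cum 520
  x=10 (N6, w=40) cum 560
⇒ x* = 5
y-coordinate, sorted with cumulative weight:
  y=3 (N1, w=75) cum 75
  y=5 (N3, w=200) cum 275
  y=6 (N2, w=110) cum 385  ← median
  y=7 (N4, w=120) cum 505
  y=9 (N6, w=40) cum 545
  y=11 (N5, w=15) cum 560
⇒ y* = 6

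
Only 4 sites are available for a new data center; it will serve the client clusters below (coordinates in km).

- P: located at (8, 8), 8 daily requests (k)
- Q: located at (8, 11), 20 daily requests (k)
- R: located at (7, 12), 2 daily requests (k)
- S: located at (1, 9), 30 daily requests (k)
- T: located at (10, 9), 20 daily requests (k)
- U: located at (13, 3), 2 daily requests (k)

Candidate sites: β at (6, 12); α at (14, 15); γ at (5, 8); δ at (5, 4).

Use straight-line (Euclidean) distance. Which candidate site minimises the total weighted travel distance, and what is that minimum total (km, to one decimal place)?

γ, total 362.3 km

Total weighted distance at each candidate:
  β (6, 12): total = 380.2
  α (14, 15): total = 831.0
  γ (5, 8): total = 362.3
  δ (5, 4): total = 558.4
Minimum is at γ with total 362.3 km.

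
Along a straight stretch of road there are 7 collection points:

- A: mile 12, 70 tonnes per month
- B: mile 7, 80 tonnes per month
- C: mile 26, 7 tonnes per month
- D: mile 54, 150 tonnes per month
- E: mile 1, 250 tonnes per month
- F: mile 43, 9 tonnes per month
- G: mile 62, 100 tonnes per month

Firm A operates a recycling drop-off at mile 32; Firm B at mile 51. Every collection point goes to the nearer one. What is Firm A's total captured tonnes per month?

407

The indifferent point is the midpoint (32+51)/2 = 41.5; collection points left of it (closer to Firm A at 32) go to Firm A, those right go to Firm B.
  E at 1 (w=250) → Firm A
  B at 7 (w=80) → Firm A
  A at 12 (w=70) → Firm A
  C at 26 (w=7) → Firm A
  F at 43 (w=9) → Firm B
  D at 54 (w=150) → Firm B
  G at 62 (w=100) → Firm B
Firm A captures 407; Firm B captures 259.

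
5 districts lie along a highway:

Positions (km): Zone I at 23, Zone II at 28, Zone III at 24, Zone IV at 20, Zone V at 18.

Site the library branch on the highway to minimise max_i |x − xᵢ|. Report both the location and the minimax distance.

The 1-center on a line is the midpoint of the two extreme points: leftmost at 18, rightmost at 28.
Optimal location = (18 + 28)/2 = 23; maximum distance = (28 − 18)/2 = 5.

location 23, max distance 5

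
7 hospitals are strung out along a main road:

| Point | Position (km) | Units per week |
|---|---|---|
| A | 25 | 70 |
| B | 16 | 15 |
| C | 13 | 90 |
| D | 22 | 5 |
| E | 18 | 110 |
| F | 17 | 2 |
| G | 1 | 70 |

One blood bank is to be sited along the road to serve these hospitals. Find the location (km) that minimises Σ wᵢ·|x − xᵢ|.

For a sum of weighted absolute distances on a line, the optimum is the weighted median (not the mean). Total weight W = 362; half-weight = 181.
Sort by position and accumulate weight:
  km 1 (G, w=70) → cum 70
  km 13 (C, w=90) → cum 160
  km 16 (B, w=15) → cum 175
  km 17 (F, w=2) → cum 177
  km 18 (E, w=110) → cum 287  ≥ 181 → median here
  km 22 (D, w=5) → cum 292
  km 25 (A, w=70) → cum 362
Optimal location: km 18.

x = 18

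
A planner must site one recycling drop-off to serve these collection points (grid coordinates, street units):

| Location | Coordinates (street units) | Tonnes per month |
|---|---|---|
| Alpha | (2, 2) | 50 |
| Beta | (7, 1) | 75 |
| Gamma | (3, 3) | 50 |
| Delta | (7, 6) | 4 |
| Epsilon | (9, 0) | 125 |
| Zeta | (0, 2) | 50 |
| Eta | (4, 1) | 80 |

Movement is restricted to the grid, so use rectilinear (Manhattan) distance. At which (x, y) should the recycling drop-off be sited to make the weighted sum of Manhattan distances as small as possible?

(4, 1)

Manhattan distance separates: Σwᵢ(|x−xᵢ|+|y−yᵢ|) = Σwᵢ|x−xᵢ| + Σwᵢ|y−yᵢ|, so x and y are optimised independently as 1-D weighted medians.
Total weight W = 434; half = 217.
x-coordinate, sorted with cumulative weight:
  x=0 (Zeta, w=50) cum 50
  x=2 (Alpha, w=50) cum 100
  x=3 (Gamma, w=50) cum 150
  x=4 (Eta, w=80) cum 230  ← median
  x=7 (Beta, w=75) cum 305
  x=7 (Delta, w=4) cum 309
  x=9 (Epsilon, w=125) cum 434
⇒ x* = 4
y-coordinate, sorted with cumulative weight:
  y=0 (Epsilon, w=125) cum 125
  y=1 (Beta, w=75) cum 200
  y=1 (Eta, w=80) cum 280  ← median
  y=2 (Alpha, w=50) cum 330
  y=2 (Zeta, w=50) cum 380
  y=3 (Gamma, w=50) cum 430
  y=6 (Delta, w=4) cum 434
⇒ y* = 1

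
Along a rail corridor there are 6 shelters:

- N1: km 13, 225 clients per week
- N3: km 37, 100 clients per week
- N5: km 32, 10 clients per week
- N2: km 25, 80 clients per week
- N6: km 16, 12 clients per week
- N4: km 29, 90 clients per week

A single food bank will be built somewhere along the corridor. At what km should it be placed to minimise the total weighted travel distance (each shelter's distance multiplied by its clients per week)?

x = 25

For a sum of weighted absolute distances on a line, the optimum is the weighted median (not the mean). Total weight W = 517; half-weight = 258.5.
Sort by position and accumulate weight:
  km 13 (N1, w=225) → cum 225
  km 16 (N6, w=12) → cum 237
  km 25 (N2, w=80) → cum 317  ≥ 258.5 → median here
  km 29 (N4, w=90) → cum 407
  km 32 (N5, w=10) → cum 417
  km 37 (N3, w=100) → cum 517
Optimal location: km 25.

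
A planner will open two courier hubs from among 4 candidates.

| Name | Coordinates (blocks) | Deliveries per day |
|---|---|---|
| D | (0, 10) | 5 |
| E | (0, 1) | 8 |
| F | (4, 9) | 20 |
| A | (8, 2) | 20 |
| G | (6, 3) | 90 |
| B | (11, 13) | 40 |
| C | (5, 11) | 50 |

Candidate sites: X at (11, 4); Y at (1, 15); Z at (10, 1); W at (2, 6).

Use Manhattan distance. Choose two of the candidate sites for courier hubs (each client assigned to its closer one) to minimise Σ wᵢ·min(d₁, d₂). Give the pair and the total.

Evaluate every pair (each demand assigned to the nearer of the two):
  {X, W}: total = 1586
  {Z, W}: total = 1706
  {X, Y}: total = 1722
  {Y, Z}: total = 1770
  {Y, W}: total = 1896
  {X, Z}: total = 2015
Best pair: {X, W} with total 1586.

{X, W}, total 1586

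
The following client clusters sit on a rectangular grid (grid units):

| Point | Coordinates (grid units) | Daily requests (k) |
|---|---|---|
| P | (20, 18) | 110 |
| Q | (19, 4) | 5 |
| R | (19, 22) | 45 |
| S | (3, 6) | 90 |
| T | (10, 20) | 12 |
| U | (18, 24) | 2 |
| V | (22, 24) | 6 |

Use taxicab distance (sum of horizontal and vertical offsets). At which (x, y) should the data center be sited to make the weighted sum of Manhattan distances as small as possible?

(19, 18)

Manhattan distance separates: Σwᵢ(|x−xᵢ|+|y−yᵢ|) = Σwᵢ|x−xᵢ| + Σwᵢ|y−yᵢ|, so x and y are optimised independently as 1-D weighted medians.
Total weight W = 270; half = 135.
x-coordinate, sorted with cumulative weight:
  x=3 (S, w=90) cum 90
  x=10 (T, w=12) cum 102
  x=18 (U, w=2) cum 104
  x=19 (Q, w=5) cum 109
  x=19 (R, w=45) cum 154  ← median
  x=20 (P, w=110) cum 264
  x=22 (V, w=6) cum 270
⇒ x* = 19
y-coordinate, sorted with cumulative weight:
  y=4 (Q, w=5) cum 5
  y=6 (S, w=90) cum 95
  y=18 (P, w=110) cum 205  ← median
  y=20 (T, w=12) cum 217
  y=22 (R, w=45) cum 262
  y=24 (U, w=2) cum 264
  y=24 (V, w=6) cum 270
⇒ y* = 18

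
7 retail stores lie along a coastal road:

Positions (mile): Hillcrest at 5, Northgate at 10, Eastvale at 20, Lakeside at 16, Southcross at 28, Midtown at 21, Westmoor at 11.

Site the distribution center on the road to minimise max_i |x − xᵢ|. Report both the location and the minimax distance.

The 1-center on a line is the midpoint of the two extreme points: leftmost at 5, rightmost at 28.
Optimal location = (5 + 28)/2 = 16.5; maximum distance = (28 − 5)/2 = 11.5.

location 16.5, max distance 11.5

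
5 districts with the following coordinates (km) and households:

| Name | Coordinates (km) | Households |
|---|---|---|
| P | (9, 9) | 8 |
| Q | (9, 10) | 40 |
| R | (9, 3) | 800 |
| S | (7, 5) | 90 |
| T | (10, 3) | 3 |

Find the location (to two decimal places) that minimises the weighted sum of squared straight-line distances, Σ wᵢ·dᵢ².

(8.81, 3.54)

The minimiser of Σwᵢ‖p−pᵢ‖² is the weighted centroid p* = (Σwᵢpᵢ)/(Σwᵢ).
Σwᵢ = 941.
Σwᵢxᵢ = 8·9 + 40·9 + 800·9 + 90·7 + 3·10 = 8292.
Σwᵢyᵢ = 8·9 + 40·10 + 800·3 + 90·5 + 3·3 = 3331.
x* = 8292/941 = 8.81, y* = 3331/941 = 3.54.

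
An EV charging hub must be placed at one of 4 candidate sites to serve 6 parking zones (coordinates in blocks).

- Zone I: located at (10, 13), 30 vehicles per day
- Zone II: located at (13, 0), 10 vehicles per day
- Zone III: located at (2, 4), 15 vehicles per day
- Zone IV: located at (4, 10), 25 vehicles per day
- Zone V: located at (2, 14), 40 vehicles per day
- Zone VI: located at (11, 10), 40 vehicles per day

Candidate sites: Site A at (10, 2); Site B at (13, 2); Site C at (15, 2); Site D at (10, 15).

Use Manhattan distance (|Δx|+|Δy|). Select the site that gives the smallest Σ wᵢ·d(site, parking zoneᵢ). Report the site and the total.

Total weighted distance at each candidate:
  Site A (10, 2): total = 2040
  Site B (13, 2): total = 2380
  Site C (15, 2): total = 2700
  Site D (10, 15): total = 1400
Minimum is at Site D with total 1400 blocks.

Site D, total 1400 blocks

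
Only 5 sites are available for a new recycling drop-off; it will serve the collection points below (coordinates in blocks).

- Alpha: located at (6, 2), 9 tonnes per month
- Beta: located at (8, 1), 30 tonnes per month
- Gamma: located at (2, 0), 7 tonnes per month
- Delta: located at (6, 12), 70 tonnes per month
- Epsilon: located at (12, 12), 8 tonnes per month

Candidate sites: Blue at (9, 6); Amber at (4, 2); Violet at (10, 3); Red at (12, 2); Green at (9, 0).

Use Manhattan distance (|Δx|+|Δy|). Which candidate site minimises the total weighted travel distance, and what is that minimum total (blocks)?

Total weighted distance at each candidate:
  Blue (9, 6): total = 1036
  Amber (4, 2): total = 1180
  Violet (10, 3): total = 1240
  Red (12, 2): total = 1488
  Green (9, 0): total = 1324
Minimum is at Blue with total 1036 blocks.

Blue, total 1036 blocks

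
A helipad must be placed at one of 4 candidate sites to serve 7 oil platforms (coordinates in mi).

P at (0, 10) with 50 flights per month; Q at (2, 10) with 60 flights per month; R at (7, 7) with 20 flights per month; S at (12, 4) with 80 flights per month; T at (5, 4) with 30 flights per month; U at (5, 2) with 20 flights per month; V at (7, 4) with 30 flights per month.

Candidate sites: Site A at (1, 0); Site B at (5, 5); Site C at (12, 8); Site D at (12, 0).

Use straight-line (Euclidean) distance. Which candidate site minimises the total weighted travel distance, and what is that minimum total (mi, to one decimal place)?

Total weighted distance at each candidate:
  Site A (1, 0): total = 2701.7
  Site B (5, 5): total = 1482.7
  Site C (12, 8): total = 2260.5
  Site D (12, 0): total = 2701.2
Minimum is at Site B with total 1482.7 mi.

Site B, total 1482.7 mi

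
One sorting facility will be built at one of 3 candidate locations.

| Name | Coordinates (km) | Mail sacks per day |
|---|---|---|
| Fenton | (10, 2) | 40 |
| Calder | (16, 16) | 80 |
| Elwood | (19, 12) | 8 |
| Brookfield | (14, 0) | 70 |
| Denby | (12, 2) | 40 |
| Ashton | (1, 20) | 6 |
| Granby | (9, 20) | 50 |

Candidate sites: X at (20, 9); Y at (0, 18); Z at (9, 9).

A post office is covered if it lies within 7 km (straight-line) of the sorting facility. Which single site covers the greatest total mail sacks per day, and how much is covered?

Coverage radius r = 7 km; a point is covered iff (Δx)²+(Δy)² ≤ 7² = 49.
  X (20, 9): covers {Elwood} → 8
  Y (0, 18): covers {Ashton} → 6
  Z (9, 9): covers {none} → 0
Maximum coverage at X: 8 mail sacks per day.

X, covering 8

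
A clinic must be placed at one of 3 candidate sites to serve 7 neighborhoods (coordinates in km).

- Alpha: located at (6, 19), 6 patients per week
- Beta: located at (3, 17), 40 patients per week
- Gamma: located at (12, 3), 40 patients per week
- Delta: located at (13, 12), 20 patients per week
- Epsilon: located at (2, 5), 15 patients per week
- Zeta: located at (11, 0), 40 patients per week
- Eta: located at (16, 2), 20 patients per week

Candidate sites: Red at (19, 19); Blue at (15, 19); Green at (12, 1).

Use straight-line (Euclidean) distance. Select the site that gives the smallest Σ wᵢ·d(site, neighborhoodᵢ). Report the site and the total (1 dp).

Green, total 1449.6 km

Total weighted distance at each candidate:
  Red (19, 19): total = 3106.2
  Blue (15, 19): total = 2741.2
  Green (12, 1): total = 1449.6
Minimum is at Green with total 1449.6 km.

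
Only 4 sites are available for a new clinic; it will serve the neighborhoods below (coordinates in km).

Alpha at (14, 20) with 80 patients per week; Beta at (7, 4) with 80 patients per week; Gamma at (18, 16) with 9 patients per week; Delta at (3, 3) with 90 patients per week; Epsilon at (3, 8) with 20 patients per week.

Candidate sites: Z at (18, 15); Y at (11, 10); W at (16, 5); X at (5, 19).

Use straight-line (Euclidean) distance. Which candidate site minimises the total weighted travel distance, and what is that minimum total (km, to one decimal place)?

Total weighted distance at each candidate:
  Z (18, 15): total = 3825.7
  Y (11, 10): total = 2616.7
  W (16, 5): total = 3486.3
  X (5, 19): total = 3729.9
Minimum is at Y with total 2616.7 km.

Y, total 2616.7 km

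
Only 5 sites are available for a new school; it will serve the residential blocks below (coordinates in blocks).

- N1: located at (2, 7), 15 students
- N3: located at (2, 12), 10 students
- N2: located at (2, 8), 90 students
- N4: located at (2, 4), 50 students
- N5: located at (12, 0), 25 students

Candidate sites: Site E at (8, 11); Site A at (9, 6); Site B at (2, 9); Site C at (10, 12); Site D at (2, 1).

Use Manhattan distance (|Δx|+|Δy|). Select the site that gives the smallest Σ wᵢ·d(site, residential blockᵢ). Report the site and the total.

Site B, total 875 blocks

Total weighted distance at each candidate:
  Site E (8, 11): total = 2055
  Site A (9, 6): total = 1735
  Site B (2, 9): total = 875
  Site C (10, 12): total = 2505
  Site D (2, 1): total = 1255
Minimum is at Site B with total 875 blocks.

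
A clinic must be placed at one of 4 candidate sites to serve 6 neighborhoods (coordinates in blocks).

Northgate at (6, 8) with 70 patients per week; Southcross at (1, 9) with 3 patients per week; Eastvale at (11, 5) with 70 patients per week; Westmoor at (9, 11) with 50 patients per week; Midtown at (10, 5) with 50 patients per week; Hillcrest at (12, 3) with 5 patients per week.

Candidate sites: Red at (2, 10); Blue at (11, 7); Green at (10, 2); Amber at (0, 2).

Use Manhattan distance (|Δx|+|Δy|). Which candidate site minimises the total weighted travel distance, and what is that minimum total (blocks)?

Blue, total 1071 blocks

Total weighted distance at each candidate:
  Red (2, 10): total = 2541
  Blue (11, 7): total = 1071
  Green (10, 2): total = 1693
  Amber (0, 2): total = 3459
Minimum is at Blue with total 1071 blocks.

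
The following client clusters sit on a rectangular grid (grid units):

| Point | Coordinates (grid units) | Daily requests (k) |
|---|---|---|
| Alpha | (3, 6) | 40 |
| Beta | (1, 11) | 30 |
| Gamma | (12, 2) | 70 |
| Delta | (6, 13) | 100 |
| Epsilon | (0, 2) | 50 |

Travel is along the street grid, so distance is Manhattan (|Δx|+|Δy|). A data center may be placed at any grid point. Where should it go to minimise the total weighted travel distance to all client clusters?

Manhattan distance separates: Σwᵢ(|x−xᵢ|+|y−yᵢ|) = Σwᵢ|x−xᵢ| + Σwᵢ|y−yᵢ|, so x and y are optimised independently as 1-D weighted medians.
Total weight W = 290; half = 145.
x-coordinate, sorted with cumulative weight:
  x=0 (Epsilon, w=50) cum 50
  x=1 (Beta, w=30) cum 80
  x=3 (Alpha, w=40) cum 120
  x=6 (Delta, w=100) cum 220  ← median
  x=12 (Gamma, w=70) cum 290
⇒ x* = 6
y-coordinate, sorted with cumulative weight:
  y=2 (Gamma, w=70) cum 70
  y=2 (Epsilon, w=50) cum 120
  y=6 (Alpha, w=40) cum 160  ← median
  y=11 (Beta, w=30) cum 190
  y=13 (Delta, w=100) cum 290
⇒ y* = 6

(6, 6)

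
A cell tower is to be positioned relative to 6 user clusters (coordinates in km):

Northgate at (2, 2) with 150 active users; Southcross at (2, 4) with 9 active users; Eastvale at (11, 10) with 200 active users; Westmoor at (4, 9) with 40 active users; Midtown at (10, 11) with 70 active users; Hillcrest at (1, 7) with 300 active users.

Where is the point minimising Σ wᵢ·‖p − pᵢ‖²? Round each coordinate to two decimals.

(4.78, 7.24)

The minimiser of Σwᵢ‖p−pᵢ‖² is the weighted centroid p* = (Σwᵢpᵢ)/(Σwᵢ).
Σwᵢ = 769.
Σwᵢxᵢ = 150·2 + 9·2 + 200·11 + 40·4 + 70·10 + 300·1 = 3678.
Σwᵢyᵢ = 150·2 + 9·4 + 200·10 + 40·9 + 70·11 + 300·7 = 5566.
x* = 3678/769 = 4.78, y* = 5566/769 = 7.24.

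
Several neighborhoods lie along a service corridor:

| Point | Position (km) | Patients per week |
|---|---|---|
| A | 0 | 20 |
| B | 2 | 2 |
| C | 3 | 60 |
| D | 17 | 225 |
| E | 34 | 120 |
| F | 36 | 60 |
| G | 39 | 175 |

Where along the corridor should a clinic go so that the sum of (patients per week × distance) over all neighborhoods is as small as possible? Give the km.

x = 34

For a sum of weighted absolute distances on a line, the optimum is the weighted median (not the mean). Total weight W = 662; half-weight = 331.
Sort by position and accumulate weight:
  km 0 (A, w=20) → cum 20
  km 2 (B, w=2) → cum 22
  km 3 (C, w=60) → cum 82
  km 17 (D, w=225) → cum 307
  km 34 (E, w=120) → cum 427  ≥ 331 → median here
  km 36 (F, w=60) → cum 487
  km 39 (G, w=175) → cum 662
Optimal location: km 34.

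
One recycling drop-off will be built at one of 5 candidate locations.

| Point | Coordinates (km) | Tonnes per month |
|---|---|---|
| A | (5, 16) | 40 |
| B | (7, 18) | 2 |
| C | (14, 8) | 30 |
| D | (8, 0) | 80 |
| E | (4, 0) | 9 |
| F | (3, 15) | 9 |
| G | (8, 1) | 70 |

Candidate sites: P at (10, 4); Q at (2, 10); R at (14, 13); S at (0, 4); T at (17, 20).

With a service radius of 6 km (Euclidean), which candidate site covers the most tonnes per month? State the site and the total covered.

Coverage radius r = 6 km; a point is covered iff (Δx)²+(Δy)² ≤ 6² = 36.
  P (10, 4): covers {C, D, G} → 180
  Q (2, 10): covers {F} → 9
  R (14, 13): covers {C} → 30
  S (0, 4): covers {E} → 9
  T (17, 20): covers {none} → 0
Maximum coverage at P: 180 tonnes per month.

P, covering 180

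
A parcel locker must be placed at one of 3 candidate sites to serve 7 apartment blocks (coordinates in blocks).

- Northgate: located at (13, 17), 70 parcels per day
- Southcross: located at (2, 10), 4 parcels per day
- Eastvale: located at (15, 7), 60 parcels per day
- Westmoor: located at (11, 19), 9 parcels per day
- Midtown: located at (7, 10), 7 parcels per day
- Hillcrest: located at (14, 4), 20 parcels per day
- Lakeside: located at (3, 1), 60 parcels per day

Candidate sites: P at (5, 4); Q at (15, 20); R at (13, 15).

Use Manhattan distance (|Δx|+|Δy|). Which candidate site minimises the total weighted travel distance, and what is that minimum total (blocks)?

Total weighted distance at each candidate:
  P (5, 4): total = 3011
  Q (15, 20): total = 3593
  R (13, 15): total = 2615
Minimum is at R with total 2615 blocks.

R, total 2615 blocks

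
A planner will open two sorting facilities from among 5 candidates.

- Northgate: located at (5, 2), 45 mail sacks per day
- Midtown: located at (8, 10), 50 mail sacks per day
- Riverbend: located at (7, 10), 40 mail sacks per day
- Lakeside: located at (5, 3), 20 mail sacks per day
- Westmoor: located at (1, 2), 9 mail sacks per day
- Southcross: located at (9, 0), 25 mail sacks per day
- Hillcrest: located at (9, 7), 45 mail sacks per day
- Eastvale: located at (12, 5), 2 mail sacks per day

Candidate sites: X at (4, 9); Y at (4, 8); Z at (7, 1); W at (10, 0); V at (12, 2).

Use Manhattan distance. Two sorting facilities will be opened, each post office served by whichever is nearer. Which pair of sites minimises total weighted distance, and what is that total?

Evaluate every pair (each demand assigned to the nearer of the two):
  {X, Z}: total = 1096
  {Y, Z}: total = 1141
  {X, W}: total = 1309
  {Y, W}: total = 1325
  {X, V}: total = 1401
  {Y, V}: total = 1417
  {Z, W}: total = 1537
  {X, Y}: total = 1543
  {Z, V}: total = 1579
  {W, V}: total = 2085
Best pair: {X, Z} with total 1096.

{X, Z}, total 1096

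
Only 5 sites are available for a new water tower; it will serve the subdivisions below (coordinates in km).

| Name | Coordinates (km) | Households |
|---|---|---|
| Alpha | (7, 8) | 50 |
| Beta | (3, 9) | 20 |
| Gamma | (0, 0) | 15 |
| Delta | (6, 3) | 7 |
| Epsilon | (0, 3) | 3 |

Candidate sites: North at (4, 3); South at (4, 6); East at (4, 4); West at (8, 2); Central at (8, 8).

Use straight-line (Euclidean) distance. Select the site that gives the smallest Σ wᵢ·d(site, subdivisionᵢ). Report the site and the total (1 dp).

Central, total 387.7 km

Total weighted distance at each candidate:
  North (4, 3): total = 514.2
  South (4, 6): total = 391.9
  East (4, 4): total = 464.9
  West (8, 2): total = 639.7
  Central (8, 8): total = 387.7
Minimum is at Central with total 387.7 km.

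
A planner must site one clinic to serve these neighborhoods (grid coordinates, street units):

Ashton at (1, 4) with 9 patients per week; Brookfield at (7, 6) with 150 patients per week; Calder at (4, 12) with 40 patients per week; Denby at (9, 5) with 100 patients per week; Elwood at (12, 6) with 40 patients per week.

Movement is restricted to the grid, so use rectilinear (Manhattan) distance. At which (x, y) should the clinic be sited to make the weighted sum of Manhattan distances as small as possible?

Manhattan distance separates: Σwᵢ(|x−xᵢ|+|y−yᵢ|) = Σwᵢ|x−xᵢ| + Σwᵢ|y−yᵢ|, so x and y are optimised independently as 1-D weighted medians.
Total weight W = 339; half = 169.5.
x-coordinate, sorted with cumulative weight:
  x=1 (Ashton, w=9) cum 9
  x=4 (Calder, w=40) cum 49
  x=7 (Brookfield, w=150) cum 199  ← median
  x=9 (Denby, w=100) cum 299
  x=12 (Elwood, w=40) cum 339
⇒ x* = 7
y-coordinate, sorted with cumulative weight:
  y=4 (Ashton, w=9) cum 9
  y=5 (Denby, w=100) cum 109
  y=6 (Brookfield, w=150) cum 259  ← median
  y=6 (Elwood, w=40) cum 299
  y=12 (Calder, w=40) cum 339
⇒ y* = 6

(7, 6)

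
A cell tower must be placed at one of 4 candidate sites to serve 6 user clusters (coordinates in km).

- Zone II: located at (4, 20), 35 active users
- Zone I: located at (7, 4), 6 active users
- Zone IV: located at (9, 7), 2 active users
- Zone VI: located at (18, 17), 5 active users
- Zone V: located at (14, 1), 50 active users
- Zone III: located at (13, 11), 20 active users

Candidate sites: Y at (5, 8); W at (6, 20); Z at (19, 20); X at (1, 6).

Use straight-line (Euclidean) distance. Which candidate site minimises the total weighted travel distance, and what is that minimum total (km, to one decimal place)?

Y, total 1276.6 km

Total weighted distance at each candidate:
  Y (5, 8): total = 1276.6
  W (6, 20): total = 1513.5
  Z (19, 20): total = 1892.3
  X (1, 6): total = 1612.9
Minimum is at Y with total 1276.6 km.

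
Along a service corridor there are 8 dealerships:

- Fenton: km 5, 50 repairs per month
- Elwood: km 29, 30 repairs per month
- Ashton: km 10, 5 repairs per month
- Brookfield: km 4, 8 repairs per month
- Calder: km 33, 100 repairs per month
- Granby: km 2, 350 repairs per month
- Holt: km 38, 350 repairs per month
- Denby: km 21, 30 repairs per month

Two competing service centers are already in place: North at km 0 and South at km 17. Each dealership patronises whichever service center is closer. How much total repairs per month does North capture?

408

The indifferent point is the midpoint (0+17)/2 = 8.5; dealerships left of it (closer to North at 0) go to North, those right go to South.
  Granby at 2 (w=350) → North
  Brookfield at 4 (w=8) → North
  Fenton at 5 (w=50) → North
  Ashton at 10 (w=5) → South
  Denby at 21 (w=30) → South
  Elwood at 29 (w=30) → South
  Calder at 33 (w=100) → South
  Holt at 38 (w=350) → South
North captures 408; South captures 515.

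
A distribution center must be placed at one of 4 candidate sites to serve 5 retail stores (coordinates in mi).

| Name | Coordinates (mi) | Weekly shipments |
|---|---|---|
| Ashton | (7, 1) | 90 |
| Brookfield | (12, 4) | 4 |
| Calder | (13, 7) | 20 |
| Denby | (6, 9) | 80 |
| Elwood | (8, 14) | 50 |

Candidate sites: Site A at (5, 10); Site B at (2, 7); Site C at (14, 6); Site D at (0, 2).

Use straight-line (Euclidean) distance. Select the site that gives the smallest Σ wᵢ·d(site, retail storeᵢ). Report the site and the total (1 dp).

Total weighted distance at each candidate:
  Site A (5, 10): total = 1400.7
  Site B (2, 7): total = 1783.4
  Site C (14, 6): total = 1997.3
  Site D (0, 2): total = 2422.3
Minimum is at Site A with total 1400.7 mi.

Site A, total 1400.7 mi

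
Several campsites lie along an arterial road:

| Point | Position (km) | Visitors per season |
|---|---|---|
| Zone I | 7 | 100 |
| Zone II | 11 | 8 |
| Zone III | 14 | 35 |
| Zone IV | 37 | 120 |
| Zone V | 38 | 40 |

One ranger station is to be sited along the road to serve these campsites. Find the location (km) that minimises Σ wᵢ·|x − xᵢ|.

For a sum of weighted absolute distances on a line, the optimum is the weighted median (not the mean). Total weight W = 303; half-weight = 151.5.
Sort by position and accumulate weight:
  km 7 (Zone I, w=100) → cum 100
  km 11 (Zone II, w=8) → cum 108
  km 14 (Zone III, w=35) → cum 143
  km 37 (Zone IV, w=120) → cum 263  ≥ 151.5 → median here
  km 38 (Zone V, w=40) → cum 303
Optimal location: km 37.

x = 37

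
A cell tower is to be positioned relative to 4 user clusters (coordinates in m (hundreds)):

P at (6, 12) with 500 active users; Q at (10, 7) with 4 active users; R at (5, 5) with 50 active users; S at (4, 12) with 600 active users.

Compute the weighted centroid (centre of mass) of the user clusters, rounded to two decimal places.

(4.93, 11.68)

The minimiser of Σwᵢ‖p−pᵢ‖² is the weighted centroid p* = (Σwᵢpᵢ)/(Σwᵢ).
Σwᵢ = 1154.
Σwᵢxᵢ = 500·6 + 4·10 + 50·5 + 600·4 = 5690.
Σwᵢyᵢ = 500·12 + 4·7 + 50·5 + 600·12 = 13478.
x* = 5690/1154 = 4.93, y* = 13478/1154 = 11.68.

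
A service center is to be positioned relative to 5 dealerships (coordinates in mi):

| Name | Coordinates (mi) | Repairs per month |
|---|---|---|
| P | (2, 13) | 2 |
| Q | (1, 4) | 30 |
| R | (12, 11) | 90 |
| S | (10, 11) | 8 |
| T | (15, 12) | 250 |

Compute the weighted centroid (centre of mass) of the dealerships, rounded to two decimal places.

The minimiser of Σwᵢ‖p−pᵢ‖² is the weighted centroid p* = (Σwᵢpᵢ)/(Σwᵢ).
Σwᵢ = 380.
Σwᵢxᵢ = 2·2 + 30·1 + 90·12 + 8·10 + 250·15 = 4944.
Σwᵢyᵢ = 2·13 + 30·4 + 90·11 + 8·11 + 250·12 = 4224.
x* = 4944/380 = 13.01, y* = 4224/380 = 11.12.

(13.01, 11.12)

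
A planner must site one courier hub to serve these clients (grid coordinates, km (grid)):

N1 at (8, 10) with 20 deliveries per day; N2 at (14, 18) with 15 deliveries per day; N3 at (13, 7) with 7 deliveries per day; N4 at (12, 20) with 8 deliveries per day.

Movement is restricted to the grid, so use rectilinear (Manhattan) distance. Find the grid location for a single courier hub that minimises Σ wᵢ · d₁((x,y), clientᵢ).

Manhattan distance separates: Σwᵢ(|x−xᵢ|+|y−yᵢ|) = Σwᵢ|x−xᵢ| + Σwᵢ|y−yᵢ|, so x and y are optimised independently as 1-D weighted medians.
Total weight W = 50; half = 25.
x-coordinate, sorted with cumulative weight:
  x=8 (N1, w=20) cum 20
  x=12 (N4, w=8) cum 28  ← median
  x=13 (N3, w=7) cum 35
  x=14 (N2, w=15) cum 50
⇒ x* = 12
y-coordinate, sorted with cumulative weight:
  y=7 (N3, w=7) cum 7
  y=10 (N1, w=20) cum 27  ← median
  y=18 (N2, w=15) cum 42
  y=20 (N4, w=8) cum 50
⇒ y* = 10

(12, 10)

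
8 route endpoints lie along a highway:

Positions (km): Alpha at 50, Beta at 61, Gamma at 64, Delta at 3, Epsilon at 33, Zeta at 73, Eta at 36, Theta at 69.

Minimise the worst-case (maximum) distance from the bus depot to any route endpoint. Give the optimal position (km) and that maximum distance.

location 38, max distance 35

The 1-center on a line is the midpoint of the two extreme points: leftmost at 3, rightmost at 73.
Optimal location = (3 + 73)/2 = 38; maximum distance = (73 − 3)/2 = 35.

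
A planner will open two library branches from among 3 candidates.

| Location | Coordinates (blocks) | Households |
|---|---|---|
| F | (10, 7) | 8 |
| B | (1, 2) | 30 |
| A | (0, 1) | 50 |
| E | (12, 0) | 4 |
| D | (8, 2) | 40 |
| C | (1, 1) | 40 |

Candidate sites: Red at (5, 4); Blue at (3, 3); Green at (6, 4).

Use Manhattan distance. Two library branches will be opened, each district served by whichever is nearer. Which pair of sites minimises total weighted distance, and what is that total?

Evaluate every pair (each demand assigned to the nearer of the two):
  {Blue, Green}: total = 756
  {Red, Blue}: total = 808
  {Red, Green}: total = 1116
Best pair: {Blue, Green} with total 756.

{Blue, Green}, total 756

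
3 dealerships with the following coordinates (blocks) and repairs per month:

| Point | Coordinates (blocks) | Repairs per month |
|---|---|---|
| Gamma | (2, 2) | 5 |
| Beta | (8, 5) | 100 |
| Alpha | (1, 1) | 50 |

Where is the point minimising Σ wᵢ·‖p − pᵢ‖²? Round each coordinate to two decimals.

The minimiser of Σwᵢ‖p−pᵢ‖² is the weighted centroid p* = (Σwᵢpᵢ)/(Σwᵢ).
Σwᵢ = 155.
Σwᵢxᵢ = 5·2 + 100·8 + 50·1 = 860.
Σwᵢyᵢ = 5·2 + 100·5 + 50·1 = 560.
x* = 860/155 = 5.55, y* = 560/155 = 3.61.

(5.55, 3.61)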